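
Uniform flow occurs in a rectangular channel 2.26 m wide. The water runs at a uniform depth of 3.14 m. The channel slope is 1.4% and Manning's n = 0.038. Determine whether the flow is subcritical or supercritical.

Flow area A = b·y = 2.26 × 3.14 = 7.096 m². Wetted perimeter P = b + 2y = 2.26 + 2×3.14 = 8.54 m.
Hydraulic radius R = A/P = 7.096/8.54 = 0.831 m.
V = (1/n) R^(2/3) √S = (1/0.038) × 0.831^(2/3) × √0.014 = 2.752 m/s. Hydraulic depth D_h = A/T = 7.096/2.26 = 3.14 m.
Froude number Fr = V/√(g·D_h) = 2.752/√(9.81×3.14) = 0.496, which is less than 1, so the flow is subcritical.

subcritical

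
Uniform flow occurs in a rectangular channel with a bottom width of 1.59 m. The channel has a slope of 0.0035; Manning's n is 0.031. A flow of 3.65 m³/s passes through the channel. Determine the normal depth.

y_n = 1.79 m

Manning's equation rearranged: A R^(2/3) = nQ / (1·√S) = 0.031 × 3.65 / (√0.0035) = 1.913.
Try y = 1.56 m: A R^(2/3) = 1.618 — low.
Try y = 2.04 m: A R^(2/3) = 2.235 — high.
Try y = 1.79 m: A R^(2/3) = 1.912 — ≈ 1.913.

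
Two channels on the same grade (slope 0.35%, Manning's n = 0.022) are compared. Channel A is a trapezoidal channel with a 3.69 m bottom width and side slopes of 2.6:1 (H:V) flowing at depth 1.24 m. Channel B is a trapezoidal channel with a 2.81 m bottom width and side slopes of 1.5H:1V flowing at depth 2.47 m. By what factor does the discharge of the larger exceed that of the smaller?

Channel A: With bottom width b = 3.69 m and side slope z = 2.6: A = (b + zy)y = (3.69 + 2.6×1.24)×1.24 = 8.573 m²; P = b + 2y√(1+z²) = 3.69 + 2×1.24×2.786 = 10.6 m. Hydraulic radius R = A/P = 8.573/10.6 = 0.8089 m. Q_A = (1/0.022)·8.573·0.8089^(2/3)·√0.0035 = 20.02 m³/s.
Channel B: With bottom width b = 2.81 m and side slope z = 1.5: A = (b + zy)y = (2.81 + 1.5×2.47)×2.47 = 16.09 m²; P = b + 2y√(1+z²) = 2.81 + 2×2.47×1.803 = 11.72 m. Hydraulic radius R = A/P = 16.09/11.72 = 1.374 m. Q_B = (1/0.022)·16.09·1.374^(2/3)·√0.0035 = 53.47 m³/s.
The larger discharge is 53.47 m³/s and the smaller is 20.02 m³/s; the ratio is 2.67.

2.67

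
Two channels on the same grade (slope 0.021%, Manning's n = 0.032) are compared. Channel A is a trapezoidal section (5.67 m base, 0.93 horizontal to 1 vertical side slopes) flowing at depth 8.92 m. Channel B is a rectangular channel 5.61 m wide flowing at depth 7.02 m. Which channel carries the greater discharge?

channel A

Channel A: With bottom width b = 5.67 m and side slope z = 0.93: A = (b + zy)y = (5.67 + 0.93×8.92)×8.92 = 124.6 m²; P = b + 2y√(1+z²) = 5.67 + 2×8.92×1.366 = 30.03 m. Hydraulic radius R = A/P = 124.6/30.03 = 4.148 m. Q_A = (1/0.032)·124.6·4.148^(2/3)·√0.00021 = 145.6 m³/s.
Channel B: Flow area A = b·y = 5.61 × 7.02 = 39.38 m². Wetted perimeter P = b + 2y = 5.61 + 2×7.02 = 19.65 m. Hydraulic radius R = A/P = 39.38/19.65 = 2.004 m. Q_B = (1/0.032)·39.38·2.004^(2/3)·√0.00021 = 28.35 m³/s.
Q_A = 145.6 m³/s vs Q_B = 28.35 m³/s, so channel A carries more.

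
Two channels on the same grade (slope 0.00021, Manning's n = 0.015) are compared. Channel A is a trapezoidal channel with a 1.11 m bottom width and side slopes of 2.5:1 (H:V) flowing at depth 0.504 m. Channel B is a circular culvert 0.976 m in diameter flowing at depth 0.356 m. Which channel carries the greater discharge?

Channel A: With bottom width b = 1.11 m and side slope z = 2.5: A = (b + zy)y = (1.11 + 2.5×0.504)×0.504 = 1.194 m²; P = b + 2y√(1+z²) = 1.11 + 2×0.504×2.693 = 3.824 m. Hydraulic radius R = A/P = 1.194/3.824 = 0.3124 m. Q_A = (1/0.015)·1.194·0.3124^(2/3)·√0.00021 = 0.5312 m³/s.
Channel B: For a circular section of diameter D = 0.976 m at depth y = 0.356 m, the central angle is θ = 2 arccos(1 − 2y/D) = 2.594 rad. Then A = (D²/8)(θ − sin θ) = 0.2468 m² and P = Dθ/2 = 1.266 m. Hydraulic radius R = A/P = 0.2468/1.266 = 0.195 m. Q_B = (1/0.015)·0.2468·0.195^(2/3)·√0.00021 = 0.08019 m³/s.
Q_A = 0.5312 m³/s vs Q_B = 0.08019 m³/s, so channel A carries more.

channel A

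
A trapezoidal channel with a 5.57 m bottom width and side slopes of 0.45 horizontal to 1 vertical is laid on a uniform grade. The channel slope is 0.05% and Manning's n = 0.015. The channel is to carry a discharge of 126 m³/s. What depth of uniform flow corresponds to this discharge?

Manning's equation rearranged: A R^(2/3) = nQ / (1·√S) = 0.015 × 126 / (√0.0005) = 84.52.
Try y = 4.2 m: A R^(2/3) = 51.7 — too small.
Try y = 5.61 m: A R^(2/3) = 84.55 — matches.

y_n = 5.61 m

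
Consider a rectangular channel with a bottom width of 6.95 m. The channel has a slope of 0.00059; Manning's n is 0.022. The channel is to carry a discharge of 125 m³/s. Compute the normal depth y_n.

Manning's equation rearranged: A R^(2/3) = nQ / (1·√S) = 0.022 × 125 / (√0.00059) = 113.2.
Try y = 7.06 m: A R^(2/3) = 86.21 — low.
Try y = 10.6 m: A R^(2/3) = 139.9 — high.
Try y = 8.85 m: A R^(2/3) = 113.2 — ≈ 113.2.

y_n = 8.85 m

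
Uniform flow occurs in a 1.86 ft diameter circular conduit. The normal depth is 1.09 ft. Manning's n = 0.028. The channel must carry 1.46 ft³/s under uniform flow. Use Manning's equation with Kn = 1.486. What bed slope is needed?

S = 0.000678

For a circular section of diameter D = 1.86 ft at depth y = 1.09 ft, the central angle is θ = 2 arccos(1 − 2y/D) = 3.487 rad. Then A = (D²/8)(θ − sin θ) = 1.655 ft² and P = Dθ/2 = 3.243 ft.
Hydraulic radius R = A/P = 1.655/3.243 = 0.5102 ft.
From Manning's equation, S = [nQ / (1.486 A R^(2/3))]² = [0.028 × 1.46 / (1.486 × 1.655 × 0.5102^(2/3))]² = 0.000678.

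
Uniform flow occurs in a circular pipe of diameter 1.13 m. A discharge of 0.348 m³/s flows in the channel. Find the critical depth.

y_c = 0.319 m

At critical depth, Q² T / (g A³) = 1, i.e. A³/T = Q²/g = 0.348²/9.81 = 0.01234.
Trying y = 0.252 m: A³/T = 0.004931 — short.
Trying y = 0.407 m: A³/T = 0.03172 — over.
Trying y = 0.319 m: A³/T = 0.01236 — close enough.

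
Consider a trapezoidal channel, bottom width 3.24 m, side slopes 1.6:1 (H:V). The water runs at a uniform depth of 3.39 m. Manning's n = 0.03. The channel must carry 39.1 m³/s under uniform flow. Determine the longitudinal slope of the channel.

S = 0.000712

With bottom width b = 3.24 m and side slope z = 1.6: A = (b + zy)y = (3.24 + 1.6×3.39)×3.39 = 29.37 m²; P = b + 2y√(1+z²) = 3.24 + 2×3.39×1.887 = 16.03 m.
Hydraulic radius R = A/P = 29.37/16.03 = 1.832 m.
From Manning's equation, S = [nQ / (1 A R^(2/3))]² = [0.03 × 39.1 / (1 × 29.37 × 1.832^(2/3))]² = 0.000712.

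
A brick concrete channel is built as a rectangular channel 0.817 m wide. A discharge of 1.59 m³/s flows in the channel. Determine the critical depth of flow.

For a rectangular channel, critical depth y_c = (q²/g)^(1/3) where q = Q/b = 1.59/0.817 = 1.946 m²/s.
So y_c = (1.946²/9.81)^(1/3) = 0.728 m.

y_c = 0.728 m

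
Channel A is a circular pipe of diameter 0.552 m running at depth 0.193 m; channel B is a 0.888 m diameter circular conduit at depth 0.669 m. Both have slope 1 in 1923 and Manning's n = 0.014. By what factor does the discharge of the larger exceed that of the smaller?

12.4

Channel A: For a circular section of diameter D = 0.552 m at depth y = 0.193 m, the central angle is θ = 2 arccos(1 − 2y/D) = 2.531 rad. Then A = (D²/8)(θ − sin θ) = 0.07454 m² and P = Dθ/2 = 0.6985 m. Hydraulic radius R = A/P = 0.07454/0.6985 = 0.1067 m. Q_A = (1/0.014)·0.07454·0.1067^(2/3)·√0.00052 = 0.02732 m³/s.
Channel B: For a circular section of diameter D = 0.888 m at depth y = 0.669 m, the central angle is θ = 2 arccos(1 − 2y/D) = 4.204 rad. Then A = (D²/8)(θ − sin θ) = 0.5005 m² and P = Dθ/2 = 1.867 m. Hydraulic radius R = A/P = 0.5005/1.867 = 0.2681 m. Q_B = (1/0.014)·0.5005·0.2681^(2/3)·√0.00052 = 0.339 m³/s.
The larger discharge is 0.339 m³/s and the smaller is 0.02732 m³/s; the ratio is 12.4.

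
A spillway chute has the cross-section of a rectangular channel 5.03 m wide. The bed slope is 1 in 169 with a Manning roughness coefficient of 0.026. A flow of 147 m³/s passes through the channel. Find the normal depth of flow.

y_n = 6.62 m

Manning's equation rearranged: A R^(2/3) = nQ / (1·√S) = 0.026 × 147 / (√0.005917) = 49.69.
At y = 5.65 m: A R^(2/3) = 41.12 — short.
At y = 7.99 m: A R^(2/3) = 61.93 — over.
At y = 6.62 m: A R^(2/3) = 49.68 — matches.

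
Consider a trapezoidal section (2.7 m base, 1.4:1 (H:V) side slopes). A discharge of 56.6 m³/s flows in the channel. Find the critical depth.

y_c = 2.4 m

At critical depth, Q² T / (g A³) = 1, i.e. A³/T = Q²/g = 56.6²/9.81 = 326.6.
At y = 2.87 m: A³/T = 667.6 — high.
At y = 2.4 m: A³/T = 326.6 — close enough.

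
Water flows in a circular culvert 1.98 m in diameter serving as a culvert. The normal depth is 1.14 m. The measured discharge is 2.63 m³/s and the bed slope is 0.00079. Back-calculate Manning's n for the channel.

For a circular section of diameter D = 1.98 m at depth y = 1.14 m, the central angle is θ = 2 arccos(1 − 2y/D) = 3.446 rad. Then A = (D²/8)(θ − sin θ) = 1.835 m² and P = Dθ/2 = 3.411 m.
Hydraulic radius R = A/P = 1.835/3.411 = 0.538 m.
Rearranging Manning's equation: n = (1/Q) A R^(2/3) S^(1/2) = (1/2.63) × 1.835 × 0.538^(2/3) × √0.00079 = 0.013.

n = 0.013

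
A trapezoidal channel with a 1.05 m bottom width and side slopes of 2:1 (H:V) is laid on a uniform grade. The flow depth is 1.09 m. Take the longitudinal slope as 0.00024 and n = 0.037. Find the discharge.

Q = 1.04 m³/s

With bottom width b = 1.05 m and side slope z = 2: A = (b + zy)y = (1.05 + 2×1.09)×1.09 = 3.521 m²; P = b + 2y√(1+z²) = 1.05 + 2×1.09×2.236 = 5.925 m.
Hydraulic radius R = A/P = 3.521/5.925 = 0.5942 m.
Manning's equation: Q = (1/n) A R^(2/3) S^(1/2) = (1/0.037) × 3.521 × 0.5942^(2/3) × 0.00024^(1/2) = 1.04 m³/s.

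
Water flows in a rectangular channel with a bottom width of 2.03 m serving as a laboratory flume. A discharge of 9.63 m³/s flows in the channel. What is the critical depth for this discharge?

y_c = 1.32 m

For a rectangular channel, critical depth y_c = (q²/g)^(1/3) where q = Q/b = 9.63/2.03 = 4.744 m²/s.
So y_c = (4.744²/9.81)^(1/3) = 1.32 m.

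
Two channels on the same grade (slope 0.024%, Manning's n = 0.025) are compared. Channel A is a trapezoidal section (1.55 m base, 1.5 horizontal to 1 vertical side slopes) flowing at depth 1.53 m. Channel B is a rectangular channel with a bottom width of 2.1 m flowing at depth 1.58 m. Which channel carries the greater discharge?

channel A

Channel A: With bottom width b = 1.55 m and side slope z = 1.5: A = (b + zy)y = (1.55 + 1.5×1.53)×1.53 = 5.883 m²; P = b + 2y√(1+z²) = 1.55 + 2×1.53×1.803 = 7.066 m. Hydraulic radius R = A/P = 5.883/7.066 = 0.8325 m. Q_A = (1/0.025)·5.883·0.8325^(2/3)·√0.00024 = 3.226 m³/s.
Channel B: Flow area A = b·y = 2.1 × 1.58 = 3.318 m². Wetted perimeter P = b + 2y = 2.1 + 2×1.58 = 5.26 m. Hydraulic radius R = A/P = 3.318/5.26 = 0.6308 m. Q_B = (1/0.025)·3.318·0.6308^(2/3)·√0.00024 = 1.512 m³/s.
Q_A = 3.226 m³/s vs Q_B = 1.512 m³/s, so channel A carries more.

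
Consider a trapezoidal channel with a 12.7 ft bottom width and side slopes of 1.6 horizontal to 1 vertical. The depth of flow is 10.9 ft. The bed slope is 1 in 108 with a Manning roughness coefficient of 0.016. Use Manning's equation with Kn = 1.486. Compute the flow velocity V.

With bottom width b = 12.7 ft and side slope z = 1.6: A = (b + zy)y = (12.7 + 1.6×10.9)×10.9 = 328.5 ft²; P = b + 2y√(1+z²) = 12.7 + 2×10.9×1.887 = 53.83 ft.
Hydraulic radius R = A/P = 328.5/53.83 = 6.103 ft.
From Manning's equation, V = (1.486/n) R^(2/3) S^(1/2) = (1.486/0.016) × 6.103^(2/3) × 0.009259^(1/2) = 29.8 ft/s.

V = 29.8 ft/s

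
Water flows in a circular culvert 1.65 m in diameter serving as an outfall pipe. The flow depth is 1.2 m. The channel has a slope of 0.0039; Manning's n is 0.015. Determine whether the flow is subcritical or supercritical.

For a circular section of diameter D = 1.65 m at depth y = 1.2 m, the central angle is θ = 2 arccos(1 − 2y/D) = 4.085 rad. Then A = (D²/8)(θ − sin θ) = 1.666 m² and P = Dθ/2 = 3.37 m.
Hydraulic radius R = A/P = 1.666/3.37 = 0.4943 m.
V = (1/n) R^(2/3) √S = (1/0.015) × 0.4943^(2/3) × √0.0039 = 2.603 m/s. Hydraulic depth D_h = A/T = 1.666/1.47 = 1.133 m.
Froude number Fr = V/√(g·D_h) = 2.603/√(9.81×1.133) = 0.781, which is less than 1, so the flow is subcritical.

subcritical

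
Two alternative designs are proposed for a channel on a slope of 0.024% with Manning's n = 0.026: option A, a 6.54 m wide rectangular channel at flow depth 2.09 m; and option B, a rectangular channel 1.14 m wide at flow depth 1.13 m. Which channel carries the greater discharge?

channel A

Channel A: Flow area A = b·y = 6.54 × 2.09 = 13.67 m². Wetted perimeter P = b + 2y = 6.54 + 2×2.09 = 10.72 m. Hydraulic radius R = A/P = 13.67/10.72 = 1.275 m. Q_A = (1/0.026)·13.67·1.275^(2/3)·√0.00024 = 9.577 m³/s.
Channel B: Flow area A = b·y = 1.14 × 1.13 = 1.288 m². Wetted perimeter P = b + 2y = 1.14 + 2×1.13 = 3.4 m. Hydraulic radius R = A/P = 1.288/3.4 = 0.3789 m. Q_B = (1/0.026)·1.288·0.3789^(2/3)·√0.00024 = 0.4019 m³/s.
Q_A = 9.577 m³/s vs Q_B = 0.4019 m³/s, so channel A carries more.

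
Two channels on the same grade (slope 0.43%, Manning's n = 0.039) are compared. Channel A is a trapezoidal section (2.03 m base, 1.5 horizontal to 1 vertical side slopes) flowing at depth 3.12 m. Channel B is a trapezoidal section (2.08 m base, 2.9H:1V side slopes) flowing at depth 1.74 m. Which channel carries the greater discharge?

channel A

Channel A: With bottom width b = 2.03 m and side slope z = 1.5: A = (b + zy)y = (2.03 + 1.5×3.12)×3.12 = 20.94 m²; P = b + 2y√(1+z²) = 2.03 + 2×3.12×1.803 = 13.28 m. Hydraulic radius R = A/P = 20.94/13.28 = 1.577 m. Q_A = (1/0.039)·20.94·1.577^(2/3)·√0.0043 = 47.68 m³/s.
Channel B: With bottom width b = 2.08 m and side slope z = 2.9: A = (b + zy)y = (2.08 + 2.9×1.74)×1.74 = 12.4 m²; P = b + 2y√(1+z²) = 2.08 + 2×1.74×3.068 = 12.76 m. Hydraulic radius R = A/P = 12.4/12.76 = 0.9721 m. Q_B = (1/0.039)·12.4·0.9721^(2/3)·√0.0043 = 20.46 m³/s.
Q_A = 47.68 m³/s vs Q_B = 20.46 m³/s, so channel A carries more.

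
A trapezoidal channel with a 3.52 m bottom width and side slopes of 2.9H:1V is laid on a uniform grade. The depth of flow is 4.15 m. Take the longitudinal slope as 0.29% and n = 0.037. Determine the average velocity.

With bottom width b = 3.52 m and side slope z = 2.9: A = (b + zy)y = (3.52 + 2.9×4.15)×4.15 = 64.55 m²; P = b + 2y√(1+z²) = 3.52 + 2×4.15×3.068 = 28.98 m.
Hydraulic radius R = A/P = 64.55/28.98 = 2.227 m.
From Manning's equation, V = (1/n) R^(2/3) S^(1/2) = (1/0.037) × 2.227^(2/3) × 0.0029^(1/2) = 2.48 m/s.

V = 2.48 m/s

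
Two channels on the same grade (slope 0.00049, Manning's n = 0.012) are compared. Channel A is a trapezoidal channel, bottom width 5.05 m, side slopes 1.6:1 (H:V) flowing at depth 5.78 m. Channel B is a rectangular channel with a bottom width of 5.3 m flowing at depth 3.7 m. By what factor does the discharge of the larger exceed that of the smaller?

Channel A: With bottom width b = 5.05 m and side slope z = 1.6: A = (b + zy)y = (5.05 + 1.6×5.78)×5.78 = 82.64 m²; P = b + 2y√(1+z²) = 5.05 + 2×5.78×1.887 = 26.86 m. Hydraulic radius R = A/P = 82.64/26.86 = 3.077 m. Q_A = (1/0.012)·82.64·3.077^(2/3)·√0.00049 = 322.5 m³/s.
Channel B: Flow area A = b·y = 5.3 × 3.7 = 19.61 m². Wetted perimeter P = b + 2y = 5.3 + 2×3.7 = 12.7 m. Hydraulic radius R = A/P = 19.61/12.7 = 1.544 m. Q_B = (1/0.012)·19.61·1.544^(2/3)·√0.00049 = 48.33 m³/s.
The larger discharge is 322.5 m³/s and the smaller is 48.33 m³/s; the ratio is 6.67.

6.67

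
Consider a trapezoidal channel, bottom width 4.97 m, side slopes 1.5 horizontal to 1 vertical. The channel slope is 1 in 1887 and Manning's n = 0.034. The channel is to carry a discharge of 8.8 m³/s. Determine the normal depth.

Manning's equation rearranged: A R^(2/3) = nQ / (1·√S) = 0.034 × 8.8 / (√0.0005299) = 13.
Try y = 1.43 m: A R^(2/3) = 10.21 — low.
Try y = 1.92 m: A R^(2/3) = 17.65 — high.
Try y = 1.63 m: A R^(2/3) = 12.99 — close enough.

y_n = 1.63 m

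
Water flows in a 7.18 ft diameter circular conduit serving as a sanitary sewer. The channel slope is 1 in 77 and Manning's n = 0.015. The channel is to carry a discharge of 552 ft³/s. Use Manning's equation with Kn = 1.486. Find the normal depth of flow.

Manning's equation rearranged: A R^(2/3) = nQ / (1.486·√S) = 0.015 × 552 / (1.486 × √0.01299) = 48.89.
Try y = 6.06 ft: A R^(2/3) = 61.29 — high.
Try y = 3.65 ft: A R^(2/3) = 30.75 — low.
Try y = 4.94 ft: A R^(2/3) = 48.94 — ≈ 48.89.

y_n = 4.94 ft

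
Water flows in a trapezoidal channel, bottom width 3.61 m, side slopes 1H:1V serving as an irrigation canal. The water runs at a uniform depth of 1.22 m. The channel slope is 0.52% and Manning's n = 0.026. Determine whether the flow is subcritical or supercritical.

subcritical

With bottom width b = 3.61 m and side slope z = 1: A = (b + zy)y = (3.61 + 1×1.22)×1.22 = 5.893 m²; P = b + 2y√(1+z²) = 3.61 + 2×1.22×1.414 = 7.061 m.
Hydraulic radius R = A/P = 5.893/7.061 = 0.8346 m.
V = (1/n) R^(2/3) √S = (1/0.026) × 0.8346^(2/3) × √0.0052 = 2.458 m/s. Hydraulic depth D_h = A/T = 5.893/6.05 = 0.974 m.
Froude number Fr = V/√(g·D_h) = 2.458/√(9.81×0.974) = 0.795, which is less than 1, so the flow is subcritical.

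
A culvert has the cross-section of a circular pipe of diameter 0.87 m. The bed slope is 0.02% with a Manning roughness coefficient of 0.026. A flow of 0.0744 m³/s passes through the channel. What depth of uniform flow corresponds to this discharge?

y_n = 0.504 m

Manning's equation rearranged: A R^(2/3) = nQ / (1·√S) = 0.026 × 0.0744 / (√0.0002) = 0.1368.
Try y = 0.57 m: A R^(2/3) = 0.1645 — too large.
Try y = 0.363 m: A R^(2/3) = 0.07823 — too small.
Try y = 0.504 m: A R^(2/3) = 0.1368 — close enough.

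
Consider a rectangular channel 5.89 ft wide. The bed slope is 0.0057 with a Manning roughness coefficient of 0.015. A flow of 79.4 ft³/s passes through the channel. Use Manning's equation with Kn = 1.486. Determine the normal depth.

Manning's equation rearranged: A R^(2/3) = nQ / (1.486·√S) = 0.015 × 79.4 / (1.486 × √0.0057) = 10.62.
Trying y = 1.3 ft: A R^(2/3) = 7.148 — short.
Trying y = 2.07 ft: A R^(2/3) = 13.89 — over.
Trying y = 1.71 ft: A R^(2/3) = 10.61 — ≈ 10.62.

y_n = 1.71 ft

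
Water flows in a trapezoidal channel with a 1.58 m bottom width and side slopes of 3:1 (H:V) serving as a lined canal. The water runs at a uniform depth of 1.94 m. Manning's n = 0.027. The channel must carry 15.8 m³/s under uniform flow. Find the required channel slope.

S = 0.000842

With bottom width b = 1.58 m and side slope z = 3: A = (b + zy)y = (1.58 + 3×1.94)×1.94 = 14.36 m²; P = b + 2y√(1+z²) = 1.58 + 2×1.94×3.162 = 13.85 m.
Hydraulic radius R = A/P = 14.36/13.85 = 1.037 m.
From Manning's equation, S = [nQ / (1 A R^(2/3))]² = [0.027 × 15.8 / (1 × 14.36 × 1.037^(2/3))]² = 0.000842.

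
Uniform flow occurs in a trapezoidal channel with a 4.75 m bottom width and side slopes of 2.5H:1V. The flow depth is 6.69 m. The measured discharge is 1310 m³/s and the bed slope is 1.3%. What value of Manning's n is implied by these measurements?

With bottom width b = 4.75 m and side slope z = 2.5: A = (b + zy)y = (4.75 + 2.5×6.69)×6.69 = 143.7 m²; P = b + 2y√(1+z²) = 4.75 + 2×6.69×2.693 = 40.78 m.
Hydraulic radius R = A/P = 143.7/40.78 = 3.523 m.
Rearranging Manning's equation: n = (1/Q) A R^(2/3) S^(1/2) = (1/1310) × 143.7 × 3.523^(2/3) × √0.013 = 0.029.

n = 0.029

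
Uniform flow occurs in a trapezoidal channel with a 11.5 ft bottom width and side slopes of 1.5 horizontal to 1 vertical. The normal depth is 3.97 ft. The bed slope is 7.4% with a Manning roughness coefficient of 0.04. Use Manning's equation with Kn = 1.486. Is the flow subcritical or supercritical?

With bottom width b = 11.5 ft and side slope z = 1.5: A = (b + zy)y = (11.5 + 1.5×3.97)×3.97 = 69.3 ft²; P = b + 2y√(1+z²) = 11.5 + 2×3.97×1.803 = 25.81 ft.
Hydraulic radius R = A/P = 69.3/25.81 = 2.684 ft.
V = (1.486/n) R^(2/3) √S = (1.486/0.04) × 2.684^(2/3) × √0.074 = 19.52 ft/s. Hydraulic depth D_h = A/T = 69.3/23.41 = 2.96 ft.
Froude number Fr = V/√(g·D_h) = 19.52/√(32.2×2.96) = 2, which is greater than 1, so the flow is supercritical.

supercritical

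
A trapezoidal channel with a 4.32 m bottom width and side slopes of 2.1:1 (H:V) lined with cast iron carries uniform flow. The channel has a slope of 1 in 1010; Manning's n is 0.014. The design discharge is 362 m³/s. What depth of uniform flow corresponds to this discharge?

y_n = 5.26 m

Manning's equation rearranged: A R^(2/3) = nQ / (1·√S) = 0.014 × 362 / (√0.0009901) = 161.1.
Trying y = 4.5 m: A R^(2/3) = 112.7 — short.
Trying y = 5.26 m: A R^(2/3) = 160.9 — close enough.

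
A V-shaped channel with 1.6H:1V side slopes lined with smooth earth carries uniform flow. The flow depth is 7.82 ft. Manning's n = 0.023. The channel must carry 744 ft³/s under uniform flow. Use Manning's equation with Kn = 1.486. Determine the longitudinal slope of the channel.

For a triangular section with side slope z = 1.6: A = zy² = 1.6×7.82² = 97.84 ft²; P = 2y√(1+z²) = 2×7.82×1.887 = 29.51 ft.
Hydraulic radius R = A/P = 97.84/29.51 = 3.316 ft.
From Manning's equation, S = [nQ / (1.486 A R^(2/3))]² = [0.023 × 744 / (1.486 × 97.84 × 3.316^(2/3))]² = 0.0028.

S = 0.0028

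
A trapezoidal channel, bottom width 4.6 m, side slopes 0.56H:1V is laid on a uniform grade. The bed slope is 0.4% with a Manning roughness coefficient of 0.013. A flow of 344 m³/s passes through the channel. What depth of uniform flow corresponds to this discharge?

y_n = 5.26 m

Manning's equation rearranged: A R^(2/3) = nQ / (1·√S) = 0.013 × 344 / (√0.004) = 70.71.
Try y = 4.07 m: A R^(2/3) = 44.59 — too small.
Try y = 6.23 m: A R^(2/3) = 96.96 — too large.
Try y = 5.26 m: A R^(2/3) = 70.81 — matches.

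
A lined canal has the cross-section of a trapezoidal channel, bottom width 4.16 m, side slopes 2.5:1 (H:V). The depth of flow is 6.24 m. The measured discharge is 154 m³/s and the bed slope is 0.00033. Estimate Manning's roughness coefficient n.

With bottom width b = 4.16 m and side slope z = 2.5: A = (b + zy)y = (4.16 + 2.5×6.24)×6.24 = 123.3 m²; P = b + 2y√(1+z²) = 4.16 + 2×6.24×2.693 = 37.76 m.
Hydraulic radius R = A/P = 123.3/37.76 = 3.265 m.
Rearranging Manning's equation: n = (1/Q) A R^(2/3) S^(1/2) = (1/154) × 123.3 × 3.265^(2/3) × √0.00033 = 0.032.

n = 0.032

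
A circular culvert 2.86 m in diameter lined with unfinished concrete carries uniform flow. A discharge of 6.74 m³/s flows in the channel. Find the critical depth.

y_c = 1.13 m

At critical depth, Q² T / (g A³) = 1, i.e. A³/T = Q²/g = 6.74²/9.81 = 4.631.
Trying y = 1.23 m: A³/T = 6.512 — too large.
Trying y = 0.954 m: A³/T = 2.449 — too small.
Trying y = 1.13 m: A³/T = 4.703 — ≈ 4.631.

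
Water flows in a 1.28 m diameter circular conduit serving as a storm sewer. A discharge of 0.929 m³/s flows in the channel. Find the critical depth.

y_c = 0.511 m

At critical depth, Q² T / (g A³) = 1, i.e. A³/T = Q²/g = 0.929²/9.81 = 0.08798.
Trying y = 0.438 m: A³/T = 0.04854 — too small.
Trying y = 0.511 m: A³/T = 0.08788 — matches.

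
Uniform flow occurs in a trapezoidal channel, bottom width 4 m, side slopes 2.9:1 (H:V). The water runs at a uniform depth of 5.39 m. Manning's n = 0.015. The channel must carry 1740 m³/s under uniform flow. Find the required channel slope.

S = 0.015

With bottom width b = 4 m and side slope z = 2.9: A = (b + zy)y = (4 + 2.9×5.39)×5.39 = 105.8 m²; P = b + 2y√(1+z²) = 4 + 2×5.39×3.068 = 37.07 m.
Hydraulic radius R = A/P = 105.8/37.07 = 2.854 m.
From Manning's equation, S = [nQ / (1 A R^(2/3))]² = [0.015 × 1740 / (1 × 105.8 × 2.854^(2/3))]² = 0.015.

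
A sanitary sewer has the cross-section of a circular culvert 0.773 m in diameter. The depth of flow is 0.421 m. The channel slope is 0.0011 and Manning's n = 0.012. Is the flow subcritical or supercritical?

subcritical

For a circular section of diameter D = 0.773 m at depth y = 0.421 m, the central angle is θ = 2 arccos(1 − 2y/D) = 3.32 rad. Then A = (D²/8)(θ − sin θ) = 0.2613 m² and P = Dθ/2 = 1.283 m.
Hydraulic radius R = A/P = 0.2613/1.283 = 0.2036 m.
V = (1/n) R^(2/3) √S = (1/0.012) × 0.2036^(2/3) × √0.0011 = 0.9565 m/s. Hydraulic depth D_h = A/T = 0.2613/0.7699 = 0.3394 m.
Froude number Fr = V/√(g·D_h) = 0.9565/√(9.81×0.3394) = 0.524, which is less than 1, so the flow is subcritical.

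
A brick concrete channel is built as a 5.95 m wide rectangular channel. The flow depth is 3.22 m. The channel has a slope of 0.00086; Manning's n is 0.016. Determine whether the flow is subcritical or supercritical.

Flow area A = b·y = 5.95 × 3.22 = 19.16 m². Wetted perimeter P = b + 2y = 5.95 + 2×3.22 = 12.39 m.
Hydraulic radius R = A/P = 19.16/12.39 = 1.546 m.
V = (1/n) R^(2/3) √S = (1/0.016) × 1.546^(2/3) × √0.00086 = 2.451 m/s. Hydraulic depth D_h = A/T = 19.16/5.95 = 3.22 m.
Froude number Fr = V/√(g·D_h) = 2.451/√(9.81×3.22) = 0.436, which is less than 1, so the flow is subcritical.

subcritical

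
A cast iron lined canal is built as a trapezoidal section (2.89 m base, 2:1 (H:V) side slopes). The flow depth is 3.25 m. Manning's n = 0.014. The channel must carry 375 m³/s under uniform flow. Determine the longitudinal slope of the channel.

S = 0.014

With bottom width b = 2.89 m and side slope z = 2: A = (b + zy)y = (2.89 + 2×3.25)×3.25 = 30.52 m²; P = b + 2y√(1+z²) = 2.89 + 2×3.25×2.236 = 17.42 m.
Hydraulic radius R = A/P = 30.52/17.42 = 1.751 m.
From Manning's equation, S = [nQ / (1 A R^(2/3))]² = [0.014 × 375 / (1 × 30.52 × 1.751^(2/3))]² = 0.014.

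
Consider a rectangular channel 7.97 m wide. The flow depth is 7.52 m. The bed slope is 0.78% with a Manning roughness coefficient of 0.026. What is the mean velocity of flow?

V = 6.43 m/s

Flow area A = b·y = 7.97 × 7.52 = 59.93 m². Wetted perimeter P = b + 2y = 7.97 + 2×7.52 = 23.01 m.
Hydraulic radius R = A/P = 59.93/23.01 = 2.605 m.
From Manning's equation, V = (1/n) R^(2/3) S^(1/2) = (1/0.026) × 2.605^(2/3) × 0.0078^(1/2) = 6.43 m/s.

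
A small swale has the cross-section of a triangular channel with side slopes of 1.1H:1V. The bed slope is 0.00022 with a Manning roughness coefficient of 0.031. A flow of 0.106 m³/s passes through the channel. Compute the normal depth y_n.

y_n = 0.703 m

Manning's equation rearranged: A R^(2/3) = nQ / (1·√S) = 0.031 × 0.106 / (√0.00022) = 0.2215.
Try y = 0.509 m: A R^(2/3) = 0.09363 — short.
Try y = 0.829 m: A R^(2/3) = 0.3438 — over.
Try y = 0.703 m: A R^(2/3) = 0.2215 — close enough.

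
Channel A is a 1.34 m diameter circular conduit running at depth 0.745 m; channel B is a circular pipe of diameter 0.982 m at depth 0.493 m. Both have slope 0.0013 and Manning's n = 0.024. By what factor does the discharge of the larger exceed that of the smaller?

2.71

Channel A: For a circular section of diameter D = 1.34 m at depth y = 0.745 m, the central angle is θ = 2 arccos(1 − 2y/D) = 3.366 rad. Then A = (D²/8)(θ − sin θ) = 0.8054 m² and P = Dθ/2 = 2.255 m. Hydraulic radius R = A/P = 0.8054/2.255 = 0.3571 m. Q_A = (1/0.024)·0.8054·0.3571^(2/3)·√0.0013 = 0.6091 m³/s.
Channel B: For a circular section of diameter D = 0.982 m at depth y = 0.493 m, the central angle is θ = 2 arccos(1 − 2y/D) = 3.15 rad. Then A = (D²/8)(θ − sin θ) = 0.3807 m² and P = Dθ/2 = 1.547 m. Hydraulic radius R = A/P = 0.3807/1.547 = 0.2461 m. Q_B = (1/0.024)·0.3807·0.2461^(2/3)·√0.0013 = 0.2246 m³/s.
The larger discharge is 0.6091 m³/s and the smaller is 0.2246 m³/s; the ratio is 2.71.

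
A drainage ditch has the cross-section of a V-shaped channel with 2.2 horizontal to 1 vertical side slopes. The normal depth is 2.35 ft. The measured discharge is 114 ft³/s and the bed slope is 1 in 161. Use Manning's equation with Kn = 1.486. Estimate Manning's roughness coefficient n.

For a triangular section with side slope z = 2.2: A = zy² = 2.2×2.35² = 12.15 ft²; P = 2y√(1+z²) = 2×2.35×2.417 = 11.36 ft.
Hydraulic radius R = A/P = 12.15/11.36 = 1.07 ft.
Rearranging Manning's equation: n = (1.486/Q) A R^(2/3) S^(1/2) = (1.486/114) × 12.15 × 1.07^(2/3) × √0.006211 = 0.0131.

n = 0.0131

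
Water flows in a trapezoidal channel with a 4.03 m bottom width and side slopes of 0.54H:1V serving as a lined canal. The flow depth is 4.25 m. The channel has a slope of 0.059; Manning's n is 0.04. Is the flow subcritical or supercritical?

supercritical

With bottom width b = 4.03 m and side slope z = 0.54: A = (b + zy)y = (4.03 + 0.54×4.25)×4.25 = 26.88 m²; P = b + 2y√(1+z²) = 4.03 + 2×4.25×1.136 = 13.69 m.
Hydraulic radius R = A/P = 26.88/13.69 = 1.964 m.
V = (1/n) R^(2/3) √S = (1/0.04) × 1.964^(2/3) × √0.059 = 9.522 m/s. Hydraulic depth D_h = A/T = 26.88/8.62 = 3.118 m.
Froude number Fr = V/√(g·D_h) = 9.522/√(9.81×3.118) = 1.72, which is greater than 1, so the flow is supercritical.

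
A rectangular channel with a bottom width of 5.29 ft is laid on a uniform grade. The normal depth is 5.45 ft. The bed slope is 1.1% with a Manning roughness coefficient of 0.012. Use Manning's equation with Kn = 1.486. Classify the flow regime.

supercritical

Flow area A = b·y = 5.29 × 5.45 = 28.83 ft². Wetted perimeter P = b + 2y = 5.29 + 2×5.45 = 16.19 ft.
Hydraulic radius R = A/P = 28.83/16.19 = 1.781 ft.
V = (1.486/n) R^(2/3) √S = (1.486/0.012) × 1.781^(2/3) × √0.011 = 19.08 ft/s. Hydraulic depth D_h = A/T = 28.83/5.29 = 5.45 ft.
Froude number Fr = V/√(g·D_h) = 19.08/√(32.2×5.45) = 1.44, which is greater than 1, so the flow is supercritical.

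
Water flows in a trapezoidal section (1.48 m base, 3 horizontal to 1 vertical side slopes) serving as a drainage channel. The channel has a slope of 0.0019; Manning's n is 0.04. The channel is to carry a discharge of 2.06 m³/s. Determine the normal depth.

y_n = 0.8 m

Manning's equation rearranged: A R^(2/3) = nQ / (1·√S) = 0.04 × 2.06 / (√0.0019) = 1.89.
Trying y = 0.903 m: A R^(2/3) = 2.465 — too large.
Trying y = 0.546 m: A R^(2/3) = 0.8376 — too small.
Trying y = 0.8 m: A R^(2/3) = 1.889 — matches.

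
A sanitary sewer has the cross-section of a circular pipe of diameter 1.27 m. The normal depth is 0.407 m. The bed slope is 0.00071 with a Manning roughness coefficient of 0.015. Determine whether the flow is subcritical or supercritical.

For a circular section of diameter D = 1.27 m at depth y = 0.407 m, the central angle is θ = 2 arccos(1 − 2y/D) = 2.407 rad. Then A = (D²/8)(θ − sin θ) = 0.3502 m² and P = Dθ/2 = 1.528 m.
Hydraulic radius R = A/P = 0.3502/1.528 = 0.2291 m.
V = (1/n) R^(2/3) √S = (1/0.015) × 0.2291^(2/3) × √0.00071 = 0.6651 m/s. Hydraulic depth D_h = A/T = 0.3502/1.185 = 0.2954 m.
Froude number Fr = V/√(g·D_h) = 0.6651/√(9.81×0.2954) = 0.391, which is less than 1, so the flow is subcritical.

subcritical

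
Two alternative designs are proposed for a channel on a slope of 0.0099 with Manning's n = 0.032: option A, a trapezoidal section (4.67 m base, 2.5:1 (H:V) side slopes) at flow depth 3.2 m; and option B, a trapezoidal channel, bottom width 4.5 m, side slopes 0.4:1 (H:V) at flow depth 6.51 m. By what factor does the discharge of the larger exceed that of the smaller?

1.39

Channel A: With bottom width b = 4.67 m and side slope z = 2.5: A = (b + zy)y = (4.67 + 2.5×3.2)×3.2 = 40.54 m²; P = b + 2y√(1+z²) = 4.67 + 2×3.2×2.693 = 21.9 m. Hydraulic radius R = A/P = 40.54/21.9 = 1.851 m. Q_A = (1/0.032)·40.54·1.851^(2/3)·√0.0099 = 190.1 m³/s.
Channel B: With bottom width b = 4.5 m and side slope z = 0.4: A = (b + zy)y = (4.5 + 0.4×6.51)×6.51 = 46.25 m²; P = b + 2y√(1+z²) = 4.5 + 2×6.51×1.077 = 18.52 m. Hydraulic radius R = A/P = 46.25/18.52 = 2.497 m. Q_B = (1/0.032)·46.25·2.497^(2/3)·√0.0099 = 264.6 m³/s.
The larger discharge is 264.6 m³/s and the smaller is 190.1 m³/s; the ratio is 1.39.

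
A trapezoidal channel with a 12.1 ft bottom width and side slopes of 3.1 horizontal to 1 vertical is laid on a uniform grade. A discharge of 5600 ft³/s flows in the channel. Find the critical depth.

At critical depth, Q² T / (g A³) = 1, i.e. A³/T = Q²/g = 5600²/32.2 = 973900.
At y = 11.5 ft: A³/T = 1985000 — too large.
At y = 8.54 ft: A³/T = 549600 — too small.
At y = 9.76 ft: A³/T = 972900 — ≈ 973900.

y_c = 9.76 ft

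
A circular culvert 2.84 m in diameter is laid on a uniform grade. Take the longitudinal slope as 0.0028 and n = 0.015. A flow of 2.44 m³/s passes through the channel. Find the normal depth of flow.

y_n = 0.711 m

Manning's equation rearranged: A R^(2/3) = nQ / (1·√S) = 0.015 × 2.44 / (√0.0028) = 0.6917.
At y = 0.835 m: A R^(2/3) = 0.9495 — over.
At y = 0.556 m: A R^(2/3) = 0.4228 — short.
At y = 0.711 m: A R^(2/3) = 0.6925 — ≈ 0.6917.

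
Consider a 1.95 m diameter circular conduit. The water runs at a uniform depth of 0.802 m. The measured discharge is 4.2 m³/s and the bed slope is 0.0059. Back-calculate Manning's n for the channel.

n = 0.012

For a circular section of diameter D = 1.95 m at depth y = 0.802 m, the central angle is θ = 2 arccos(1 − 2y/D) = 2.785 rad. Then A = (D²/8)(θ − sin θ) = 1.158 m² and P = Dθ/2 = 2.715 m.
Hydraulic radius R = A/P = 1.158/2.715 = 0.4264 m.
Rearranging Manning's equation: n = (1/Q) A R^(2/3) S^(1/2) = (1/4.2) × 1.158 × 0.4264^(2/3) × √0.0059 = 0.012.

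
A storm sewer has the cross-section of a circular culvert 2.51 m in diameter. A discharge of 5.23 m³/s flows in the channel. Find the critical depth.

y_c = 1.03 m

At critical depth, Q² T / (g A³) = 1, i.e. A³/T = Q²/g = 5.23²/9.81 = 2.788.
At y = 0.806 m: A³/T = 1.101 — short.
At y = 1.19 m: A³/T = 4.924 — over.
At y = 1.03 m: A³/T = 2.832 — ≈ 2.788.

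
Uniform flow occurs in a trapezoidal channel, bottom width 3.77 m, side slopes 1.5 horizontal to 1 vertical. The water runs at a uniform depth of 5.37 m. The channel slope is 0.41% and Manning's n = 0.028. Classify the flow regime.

subcritical

With bottom width b = 3.77 m and side slope z = 1.5: A = (b + zy)y = (3.77 + 1.5×5.37)×5.37 = 63.5 m²; P = b + 2y√(1+z²) = 3.77 + 2×5.37×1.803 = 23.13 m.
Hydraulic radius R = A/P = 63.5/23.13 = 2.745 m.
V = (1/n) R^(2/3) √S = (1/0.028) × 2.745^(2/3) × √0.0041 = 4.483 m/s. Hydraulic depth D_h = A/T = 63.5/19.88 = 3.194 m.
Froude number Fr = V/√(g·D_h) = 4.483/√(9.81×3.194) = 0.801, which is less than 1, so the flow is subcritical.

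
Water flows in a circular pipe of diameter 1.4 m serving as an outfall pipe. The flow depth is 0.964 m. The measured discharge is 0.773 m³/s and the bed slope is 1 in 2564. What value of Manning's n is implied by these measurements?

n = 0.016

For a circular section of diameter D = 1.4 m at depth y = 0.964 m, the central angle is θ = 2 arccos(1 − 2y/D) = 3.915 rad. Then A = (D²/8)(θ − sin θ) = 1.13 m² and P = Dθ/2 = 2.741 m.
Hydraulic radius R = A/P = 1.13/2.741 = 0.4125 m.
Rearranging Manning's equation: n = (1/Q) A R^(2/3) S^(1/2) = (1/0.773) × 1.13 × 0.4125^(2/3) × √0.00039 = 0.016.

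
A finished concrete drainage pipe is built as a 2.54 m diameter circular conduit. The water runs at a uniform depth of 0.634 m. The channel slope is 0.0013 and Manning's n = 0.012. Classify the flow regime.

subcritical

For a circular section of diameter D = 2.54 m at depth y = 0.634 m, the central angle is θ = 2 arccos(1 − 2y/D) = 2.093 rad. Then A = (D²/8)(θ − sin θ) = 0.9884 m² and P = Dθ/2 = 2.658 m.
Hydraulic radius R = A/P = 0.9884/2.658 = 0.3719 m.
V = (1/n) R^(2/3) √S = (1/0.012) × 0.3719^(2/3) × √0.0013 = 1.554 m/s. Hydraulic depth D_h = A/T = 0.9884/2.199 = 0.4496 m.
Froude number Fr = V/√(g·D_h) = 1.554/√(9.81×0.4496) = 0.74, which is less than 1, so the flow is subcritical.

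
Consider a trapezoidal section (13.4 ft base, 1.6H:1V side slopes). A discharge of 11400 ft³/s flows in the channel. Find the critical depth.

y_c = 16.3 ft

At critical depth, Q² T / (g A³) = 1, i.e. A³/T = Q²/g = 11400²/32.2 = 4036000.
Try y = 19.9 ft: A³/T = 9466000 — over.
Try y = 16.3 ft: A³/T = 4065000 — ≈ 4036000.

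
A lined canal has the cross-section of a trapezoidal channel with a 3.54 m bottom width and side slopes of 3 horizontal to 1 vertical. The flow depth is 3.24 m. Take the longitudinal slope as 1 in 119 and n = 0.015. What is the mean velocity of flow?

With bottom width b = 3.54 m and side slope z = 3: A = (b + zy)y = (3.54 + 3×3.24)×3.24 = 42.96 m²; P = b + 2y√(1+z²) = 3.54 + 2×3.24×3.162 = 24.03 m.
Hydraulic radius R = A/P = 42.96/24.03 = 1.788 m.
From Manning's equation, V = (1/n) R^(2/3) S^(1/2) = (1/0.015) × 1.788^(2/3) × 0.008403^(1/2) = 9 m/s.

V = 9 m/s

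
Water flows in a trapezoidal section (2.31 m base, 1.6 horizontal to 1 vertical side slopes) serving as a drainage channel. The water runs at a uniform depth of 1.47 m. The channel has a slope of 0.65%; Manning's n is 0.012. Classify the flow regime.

supercritical

With bottom width b = 2.31 m and side slope z = 1.6: A = (b + zy)y = (2.31 + 1.6×1.47)×1.47 = 6.853 m²; P = b + 2y√(1+z²) = 2.31 + 2×1.47×1.887 = 7.857 m.
Hydraulic radius R = A/P = 6.853/7.857 = 0.8722 m.
V = (1/n) R^(2/3) √S = (1/0.012) × 0.8722^(2/3) × √0.0065 = 6.133 m/s. Hydraulic depth D_h = A/T = 6.853/7.014 = 0.9771 m.
Froude number Fr = V/√(g·D_h) = 6.133/√(9.81×0.9771) = 1.98, which is greater than 1, so the flow is supercritical.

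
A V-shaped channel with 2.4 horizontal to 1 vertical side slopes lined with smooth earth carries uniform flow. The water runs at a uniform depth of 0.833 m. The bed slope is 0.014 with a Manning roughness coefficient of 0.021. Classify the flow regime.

supercritical

For a triangular section with side slope z = 2.4: A = zy² = 2.4×0.833² = 1.665 m²; P = 2y√(1+z²) = 2×0.833×2.6 = 4.332 m.
Hydraulic radius R = A/P = 1.665/4.332 = 0.3845 m.
V = (1/n) R^(2/3) √S = (1/0.021) × 0.3845^(2/3) × √0.014 = 2.979 m/s. Hydraulic depth D_h = A/T = 1.665/3.998 = 0.4165 m.
Froude number Fr = V/√(g·D_h) = 2.979/√(9.81×0.4165) = 1.47, which is greater than 1, so the flow is supercritical.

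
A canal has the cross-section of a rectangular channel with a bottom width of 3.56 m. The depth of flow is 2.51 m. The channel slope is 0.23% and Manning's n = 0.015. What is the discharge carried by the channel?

Q = 29.4 m³/s

Flow area A = b·y = 3.56 × 2.51 = 8.936 m². Wetted perimeter P = b + 2y = 3.56 + 2×2.51 = 8.58 m.
Hydraulic radius R = A/P = 8.936/8.58 = 1.041 m.
Manning's equation: Q = (1/n) A R^(2/3) S^(1/2) = (1/0.015) × 8.936 × 1.041^(2/3) × 0.0023^(1/2) = 29.4 m³/s.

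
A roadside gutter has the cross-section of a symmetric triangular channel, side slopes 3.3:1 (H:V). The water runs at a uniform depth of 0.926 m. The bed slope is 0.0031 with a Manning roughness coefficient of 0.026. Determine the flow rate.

For a triangular section with side slope z = 3.3: A = zy² = 3.3×0.926² = 2.83 m²; P = 2y√(1+z²) = 2×0.926×3.448 = 6.386 m.
Hydraulic radius R = A/P = 2.83/6.386 = 0.4431 m.
Manning's equation: Q = (1/n) A R^(2/3) S^(1/2) = (1/0.026) × 2.83 × 0.4431^(2/3) × 0.0031^(1/2) = 3.52 m³/s.

Q = 3.52 m³/s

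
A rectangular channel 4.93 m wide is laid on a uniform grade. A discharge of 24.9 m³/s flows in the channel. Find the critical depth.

For a rectangular channel, critical depth y_c = (q²/g)^(1/3) where q = Q/b = 24.9/4.93 = 5.051 m²/s.
So y_c = (5.051²/9.81)^(1/3) = 1.38 m.

y_c = 1.38 m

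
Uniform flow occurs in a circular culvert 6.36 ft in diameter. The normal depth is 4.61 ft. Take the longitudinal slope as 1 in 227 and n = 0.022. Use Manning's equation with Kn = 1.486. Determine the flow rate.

Q = 170 ft³/s

For a circular section of diameter D = 6.36 ft at depth y = 4.61 ft, the central angle is θ = 2 arccos(1 − 2y/D) = 4.074 rad. Then A = (D²/8)(θ − sin θ) = 24.66 ft² and P = Dθ/2 = 12.96 ft.
Hydraulic radius R = A/P = 24.66/12.96 = 1.903 ft.
Manning's equation: Q = (1.486/n) A R^(2/3) S^(1/2) = (1.486/0.022) × 24.66 × 1.903^(2/3) × 0.004405^(1/2) = 170 ft³/s.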